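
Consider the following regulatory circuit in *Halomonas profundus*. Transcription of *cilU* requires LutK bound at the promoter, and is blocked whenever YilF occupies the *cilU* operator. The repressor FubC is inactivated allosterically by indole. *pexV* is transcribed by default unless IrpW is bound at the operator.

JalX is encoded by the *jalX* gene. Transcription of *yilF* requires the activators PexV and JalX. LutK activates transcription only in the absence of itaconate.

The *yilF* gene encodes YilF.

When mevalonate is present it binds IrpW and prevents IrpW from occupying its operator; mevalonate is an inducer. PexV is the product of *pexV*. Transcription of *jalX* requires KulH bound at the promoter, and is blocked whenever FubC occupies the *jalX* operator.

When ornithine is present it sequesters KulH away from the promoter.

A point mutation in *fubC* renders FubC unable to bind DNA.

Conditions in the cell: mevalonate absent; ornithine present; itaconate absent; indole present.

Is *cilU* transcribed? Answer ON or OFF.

Itaconate is absent, so LutK is active.
Mevalonate is absent, so IrpW is active.
With repressor IrpW bound, *pexV* is not transcribed.
So PexV is not produced.
FubC is non-functional in this strain, so it has no effect.
Ornithine is present, so KulH is inactive.
Required activator KulH is absent, so *jalX* is not transcribed.
So JalX is not produced.
Required activator PexV is absent, so *yilF* is not transcribed.
So YilF is not produced.
No repressor is bound and LutK is active, so *cilU* is transcribed.

ON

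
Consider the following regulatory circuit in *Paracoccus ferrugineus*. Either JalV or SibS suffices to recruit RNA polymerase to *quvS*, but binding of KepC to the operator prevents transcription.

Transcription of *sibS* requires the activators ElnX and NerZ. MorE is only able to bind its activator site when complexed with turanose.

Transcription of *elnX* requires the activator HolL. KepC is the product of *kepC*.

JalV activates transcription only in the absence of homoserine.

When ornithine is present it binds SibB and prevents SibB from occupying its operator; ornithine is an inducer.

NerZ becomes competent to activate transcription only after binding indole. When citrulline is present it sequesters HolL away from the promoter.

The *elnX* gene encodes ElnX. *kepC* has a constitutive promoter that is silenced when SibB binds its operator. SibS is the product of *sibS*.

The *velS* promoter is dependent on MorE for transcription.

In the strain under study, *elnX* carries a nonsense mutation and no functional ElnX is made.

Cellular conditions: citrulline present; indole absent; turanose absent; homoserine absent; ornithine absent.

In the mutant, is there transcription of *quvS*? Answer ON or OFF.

Homoserine is absent, so JalV is active.
Ornithine is absent, so SibB is active.
With repressor SibB bound, *kepC* is not transcribed.
So KepC is not produced.
ElnX is non-functional in this strain, so it has no effect.
Indole is absent, so NerZ is inactive.
Required activator ElnX is absent, so *sibS* is not transcribed.
So SibS is not produced.
Activator JalV is present, so *quvS* is transcribed.

ON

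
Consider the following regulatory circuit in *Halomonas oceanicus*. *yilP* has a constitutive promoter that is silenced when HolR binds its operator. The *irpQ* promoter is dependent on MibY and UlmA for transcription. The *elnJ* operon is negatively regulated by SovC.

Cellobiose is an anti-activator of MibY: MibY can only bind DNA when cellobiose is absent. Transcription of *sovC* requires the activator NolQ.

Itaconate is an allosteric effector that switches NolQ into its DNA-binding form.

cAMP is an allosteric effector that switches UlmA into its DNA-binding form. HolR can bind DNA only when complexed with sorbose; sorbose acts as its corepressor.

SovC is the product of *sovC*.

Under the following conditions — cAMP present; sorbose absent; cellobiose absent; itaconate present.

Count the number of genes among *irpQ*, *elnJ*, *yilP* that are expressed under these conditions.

Cellobiose is absent, so MibY is active.
cAMP is present, so UlmA is active.
No repressor is bound and MibY and UlmA are active, so *irpQ* is transcribed.
→ *irpQ* is ON.
Itaconate is present, so NolQ is active.
No repressor is bound and NolQ is active, so *sovC* is transcribed.
So SovC is produced and active.
With repressor SovC bound, *elnJ* is not transcribed.
→ *elnJ* is OFF.
Sorbose is absent, so HolR is inactive.
With no repressor bound, *yilP* is transcribed.
→ *yilP* is ON.
2 of the 3 genes are transcribed.

2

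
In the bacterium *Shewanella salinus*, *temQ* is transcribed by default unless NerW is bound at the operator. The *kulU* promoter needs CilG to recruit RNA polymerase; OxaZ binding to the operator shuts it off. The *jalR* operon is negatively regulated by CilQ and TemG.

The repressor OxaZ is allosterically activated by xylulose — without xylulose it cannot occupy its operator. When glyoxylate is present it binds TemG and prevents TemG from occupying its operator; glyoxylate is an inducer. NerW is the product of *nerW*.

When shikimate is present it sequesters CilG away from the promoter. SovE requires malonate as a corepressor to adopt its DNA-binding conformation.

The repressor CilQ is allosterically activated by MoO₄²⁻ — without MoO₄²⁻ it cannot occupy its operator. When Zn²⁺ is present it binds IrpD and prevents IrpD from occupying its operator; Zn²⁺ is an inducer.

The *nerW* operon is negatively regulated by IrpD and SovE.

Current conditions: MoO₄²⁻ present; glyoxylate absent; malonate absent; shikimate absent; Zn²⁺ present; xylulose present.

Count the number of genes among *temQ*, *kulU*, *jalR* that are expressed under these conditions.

Zn²⁺ is present, so IrpD is inactive.
Malonate is absent, so SovE is inactive.
With no repressor bound, *nerW* is transcribed.
So NerW is produced and active.
With repressor NerW bound, *temQ* is not transcribed.
→ *temQ* is OFF.
Xylulose is present, so OxaZ is active.
Shikimate is absent, so CilG is active.
With repressor OxaZ bound, *kulU* is not transcribed.
→ *kulU* is OFF.
MoO₄²⁻ is present, so CilQ is active.
Glyoxylate is absent, so TemG is active.
With repressor CilQ bound, *jalR* is not transcribed.
→ *jalR* is OFF.
0 of the 3 genes are transcribed.

0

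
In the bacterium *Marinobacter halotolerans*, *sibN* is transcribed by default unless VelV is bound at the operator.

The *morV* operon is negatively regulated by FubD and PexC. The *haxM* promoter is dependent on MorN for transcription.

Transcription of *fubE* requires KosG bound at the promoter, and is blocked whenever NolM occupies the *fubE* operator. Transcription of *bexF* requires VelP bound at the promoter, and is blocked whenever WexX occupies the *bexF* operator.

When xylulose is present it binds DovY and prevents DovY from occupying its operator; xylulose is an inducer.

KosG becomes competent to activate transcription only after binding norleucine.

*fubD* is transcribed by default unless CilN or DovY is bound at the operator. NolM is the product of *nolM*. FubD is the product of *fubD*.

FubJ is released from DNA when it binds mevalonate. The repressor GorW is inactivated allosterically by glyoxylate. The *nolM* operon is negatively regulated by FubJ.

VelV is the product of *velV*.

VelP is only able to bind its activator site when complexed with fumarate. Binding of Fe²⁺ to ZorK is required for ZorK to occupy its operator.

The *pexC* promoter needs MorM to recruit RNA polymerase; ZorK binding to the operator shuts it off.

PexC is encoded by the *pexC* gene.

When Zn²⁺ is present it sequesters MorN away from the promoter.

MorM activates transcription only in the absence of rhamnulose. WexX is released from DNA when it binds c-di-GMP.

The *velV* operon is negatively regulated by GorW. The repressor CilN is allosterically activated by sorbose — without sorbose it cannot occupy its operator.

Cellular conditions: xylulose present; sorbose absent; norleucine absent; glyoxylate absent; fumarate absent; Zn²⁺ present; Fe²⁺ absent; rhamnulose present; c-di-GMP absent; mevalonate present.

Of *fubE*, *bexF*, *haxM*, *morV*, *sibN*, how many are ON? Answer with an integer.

1

Norleucine is absent, so KosG is inactive.
Mevalonate is present, so FubJ is inactive.
With no repressor bound, *nolM* is transcribed.
So NolM is produced and active.
With repressor NolM bound, *fubE* is not transcribed.
→ *fubE* is OFF.
c-di-GMP is absent, so WexX is active.
Fumarate is absent, so VelP is inactive.
With repressor WexX bound, *bexF* is not transcribed.
→ *bexF* is OFF.
Zn²⁺ is present, so MorN is inactive.
Required activator MorN is absent, so *haxM* is not transcribed.
→ *haxM* is OFF.
Sorbose is absent, so CilN is inactive.
Xylulose is present, so DovY is inactive.
With no repressor bound, *fubD* is transcribed.
So FubD is produced and active.
Fe²⁺ is absent, so ZorK is inactive.
Rhamnulose is present, so MorM is inactive.
Required activator MorM is absent, so *pexC* is not transcribed.
So PexC is not produced.
With repressor FubD bound, *morV* is not transcribed.
→ *morV* is OFF.
Glyoxylate is absent, so GorW is active.
With repressor GorW bound, *velV* is not transcribed.
So VelV is not produced.
With no repressor bound, *sibN* is transcribed.
→ *sibN* is ON.
1 of the 5 genes is transcribed.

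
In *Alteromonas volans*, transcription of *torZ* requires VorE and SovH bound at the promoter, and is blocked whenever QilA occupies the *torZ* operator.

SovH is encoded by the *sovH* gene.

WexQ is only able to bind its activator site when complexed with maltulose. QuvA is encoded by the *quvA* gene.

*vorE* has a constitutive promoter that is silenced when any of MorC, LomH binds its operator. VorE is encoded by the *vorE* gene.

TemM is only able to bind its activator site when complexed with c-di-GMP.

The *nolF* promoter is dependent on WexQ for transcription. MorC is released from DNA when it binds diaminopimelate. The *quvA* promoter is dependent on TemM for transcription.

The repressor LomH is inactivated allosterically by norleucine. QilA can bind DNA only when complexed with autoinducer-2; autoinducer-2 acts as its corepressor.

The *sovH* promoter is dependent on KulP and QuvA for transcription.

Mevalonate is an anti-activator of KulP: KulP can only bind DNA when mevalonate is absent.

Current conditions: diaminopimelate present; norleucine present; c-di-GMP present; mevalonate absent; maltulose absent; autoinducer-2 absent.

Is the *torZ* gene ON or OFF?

ON

Diaminopimelate is present, so MorC is inactive.
Norleucine is present, so LomH is inactive.
With no repressor bound, *vorE* is transcribed.
So VorE is produced and active.
Autoinducer-2 is absent, so QilA is inactive.
Mevalonate is absent, so KulP is active.
c-di-GMP is present, so TemM is active.
No repressor is bound and TemM is active, so *quvA* is transcribed.
So QuvA is produced and active.
No repressor is bound and KulP and QuvA are active, so *sovH* is transcribed.
So SovH is produced and active.
No repressor is bound and VorE and SovH are active, so *torZ* is transcribed.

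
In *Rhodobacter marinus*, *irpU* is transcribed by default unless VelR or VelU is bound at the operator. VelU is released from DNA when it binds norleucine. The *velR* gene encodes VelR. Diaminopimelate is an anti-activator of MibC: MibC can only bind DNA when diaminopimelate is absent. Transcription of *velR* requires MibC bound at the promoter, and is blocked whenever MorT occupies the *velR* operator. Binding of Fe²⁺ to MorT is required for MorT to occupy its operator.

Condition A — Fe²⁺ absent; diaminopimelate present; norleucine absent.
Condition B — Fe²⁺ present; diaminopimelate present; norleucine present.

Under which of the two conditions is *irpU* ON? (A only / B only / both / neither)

Condition A:
Fe²⁺ is absent, so MorT is inactive.
Diaminopimelate is present, so MibC is inactive.
Required activator MibC is absent, so *velR* is not transcribed.
So VelR is not produced.
Norleucine is absent, so VelU is active.
With repressor VelU bound, *irpU* is not transcribed.
→ *irpU* is OFF in A.
Condition B:
Fe²⁺ is present, so MorT is active.
Diaminopimelate is present, so MibC is inactive.
With repressor MorT bound, *velR* is not transcribed.
So VelR is not produced.
Norleucine is present, so VelU is inactive.
With no repressor bound, *irpU* is transcribed.
→ *irpU* is ON in B.

B only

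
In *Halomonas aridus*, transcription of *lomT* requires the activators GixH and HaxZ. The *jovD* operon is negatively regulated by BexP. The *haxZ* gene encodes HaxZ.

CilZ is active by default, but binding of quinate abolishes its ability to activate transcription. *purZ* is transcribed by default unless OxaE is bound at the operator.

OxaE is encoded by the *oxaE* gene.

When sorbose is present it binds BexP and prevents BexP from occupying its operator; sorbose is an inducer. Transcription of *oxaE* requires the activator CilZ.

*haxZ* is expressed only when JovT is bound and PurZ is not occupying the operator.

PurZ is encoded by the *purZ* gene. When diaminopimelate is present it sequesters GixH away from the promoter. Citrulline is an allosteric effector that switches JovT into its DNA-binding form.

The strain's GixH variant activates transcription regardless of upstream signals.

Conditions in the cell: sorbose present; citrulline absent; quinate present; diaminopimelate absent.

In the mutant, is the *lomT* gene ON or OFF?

GixH is constitutively active in this strain.
Citrulline is absent, so JovT is inactive.
Quinate is present, so CilZ is inactive.
Required activator CilZ is absent, so *oxaE* is not transcribed.
So OxaE is not produced.
With no repressor bound, *purZ* is transcribed.
So PurZ is produced and active.
With repressor PurZ bound, *haxZ* is not transcribed.
So HaxZ is not produced.
Required activator HaxZ is absent, so *lomT* is not transcribed.

OFF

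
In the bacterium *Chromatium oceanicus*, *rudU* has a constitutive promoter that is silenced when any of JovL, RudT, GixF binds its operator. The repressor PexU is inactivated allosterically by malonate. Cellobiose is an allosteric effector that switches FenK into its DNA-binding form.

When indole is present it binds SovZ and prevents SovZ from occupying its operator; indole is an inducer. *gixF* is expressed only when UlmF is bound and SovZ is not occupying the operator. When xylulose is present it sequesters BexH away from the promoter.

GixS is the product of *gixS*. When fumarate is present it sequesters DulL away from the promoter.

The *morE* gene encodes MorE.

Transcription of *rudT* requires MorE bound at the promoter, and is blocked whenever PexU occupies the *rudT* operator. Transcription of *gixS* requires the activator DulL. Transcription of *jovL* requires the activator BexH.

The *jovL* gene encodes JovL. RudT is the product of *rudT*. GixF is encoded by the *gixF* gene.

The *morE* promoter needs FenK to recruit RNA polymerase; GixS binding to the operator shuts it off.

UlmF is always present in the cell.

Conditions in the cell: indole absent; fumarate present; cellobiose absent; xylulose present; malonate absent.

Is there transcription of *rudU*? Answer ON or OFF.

Xylulose is present, so BexH is inactive.
Required activator BexH is absent, so *jovL* is not transcribed.
So JovL is not produced.
Malonate is absent, so PexU is active.
Cellobiose is absent, so FenK is inactive.
Fumarate is present, so DulL is inactive.
Required activator DulL is absent, so *gixS* is not transcribed.
So GixS is not produced.
Required activator FenK is absent, so *morE* is not transcribed.
So MorE is not produced.
With repressor PexU bound, *rudT* is not transcribed.
So RudT is not produced.
UlmF is produced constitutively and is active.
Indole is absent, so SovZ is active.
With repressor SovZ bound, *gixF* is not transcribed.
So GixF is not produced.
With no repressor bound, *rudU* is transcribed.

ON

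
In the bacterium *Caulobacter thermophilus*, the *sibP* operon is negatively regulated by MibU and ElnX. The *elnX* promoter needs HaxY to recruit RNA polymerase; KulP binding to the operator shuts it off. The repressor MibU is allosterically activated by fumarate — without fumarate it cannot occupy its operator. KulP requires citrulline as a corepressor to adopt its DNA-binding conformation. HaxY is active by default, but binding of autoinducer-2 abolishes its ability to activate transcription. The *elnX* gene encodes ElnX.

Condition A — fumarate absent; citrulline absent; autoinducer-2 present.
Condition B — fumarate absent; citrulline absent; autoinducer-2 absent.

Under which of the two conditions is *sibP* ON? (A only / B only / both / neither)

A only

Condition A:
Fumarate is absent, so MibU is inactive.
Citrulline is absent, so KulP is inactive.
Autoinducer-2 is present, so HaxY is inactive.
Required activator HaxY is absent, so *elnX* is not transcribed.
So ElnX is not produced.
With no repressor bound, *sibP* is transcribed.
→ *sibP* is ON in A.
Condition B:
Fumarate is absent, so MibU is inactive.
Citrulline is absent, so KulP is inactive.
Autoinducer-2 is absent, so HaxY is active.
No repressor is bound and HaxY is active, so *elnX* is transcribed.
So ElnX is produced and active.
With repressor ElnX bound, *sibP* is not transcribed.
→ *sibP* is OFF in B.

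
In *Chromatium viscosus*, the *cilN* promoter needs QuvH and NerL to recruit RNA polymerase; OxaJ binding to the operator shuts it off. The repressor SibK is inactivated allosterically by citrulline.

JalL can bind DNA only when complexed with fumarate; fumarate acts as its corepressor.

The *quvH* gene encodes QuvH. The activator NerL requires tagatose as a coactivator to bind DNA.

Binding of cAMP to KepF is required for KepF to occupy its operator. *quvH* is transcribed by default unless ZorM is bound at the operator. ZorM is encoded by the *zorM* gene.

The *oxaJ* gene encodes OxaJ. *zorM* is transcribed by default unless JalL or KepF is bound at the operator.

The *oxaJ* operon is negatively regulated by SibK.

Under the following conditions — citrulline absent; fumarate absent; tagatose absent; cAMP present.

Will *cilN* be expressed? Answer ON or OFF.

OFF

Fumarate is absent, so JalL is inactive.
cAMP is present, so KepF is active.
With repressor KepF bound, *zorM* is not transcribed.
So ZorM is not produced.
With no repressor bound, *quvH* is transcribed.
So QuvH is produced and active.
Citrulline is absent, so SibK is active.
With repressor SibK bound, *oxaJ* is not transcribed.
So OxaJ is not produced.
Tagatose is absent, so NerL is inactive.
Required activator NerL is absent, so *cilN* is not transcribed.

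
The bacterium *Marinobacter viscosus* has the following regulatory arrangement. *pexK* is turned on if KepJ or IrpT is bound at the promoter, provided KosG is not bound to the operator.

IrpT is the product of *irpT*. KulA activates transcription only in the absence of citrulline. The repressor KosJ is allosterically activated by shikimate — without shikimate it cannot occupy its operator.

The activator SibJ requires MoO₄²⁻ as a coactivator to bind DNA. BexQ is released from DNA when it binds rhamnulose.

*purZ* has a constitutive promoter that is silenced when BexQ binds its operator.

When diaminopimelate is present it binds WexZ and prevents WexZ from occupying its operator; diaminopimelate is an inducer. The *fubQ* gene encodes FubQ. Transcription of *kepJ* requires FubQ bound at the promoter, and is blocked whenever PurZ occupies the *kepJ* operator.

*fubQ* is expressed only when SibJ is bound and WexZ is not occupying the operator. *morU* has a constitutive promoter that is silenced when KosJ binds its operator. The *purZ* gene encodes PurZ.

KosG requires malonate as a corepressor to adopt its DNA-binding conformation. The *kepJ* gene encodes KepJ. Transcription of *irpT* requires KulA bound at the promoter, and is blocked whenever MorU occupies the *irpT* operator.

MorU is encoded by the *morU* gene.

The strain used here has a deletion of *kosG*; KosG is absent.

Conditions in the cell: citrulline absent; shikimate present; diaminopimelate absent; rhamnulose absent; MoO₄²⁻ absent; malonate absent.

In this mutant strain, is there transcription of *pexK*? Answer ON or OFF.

Rhamnulose is absent, so BexQ is active.
With repressor BexQ bound, *purZ* is not transcribed.
So PurZ is not produced.
MoO₄²⁻ is absent, so SibJ is inactive.
Diaminopimelate is absent, so WexZ is active.
With repressor WexZ bound, *fubQ* is not transcribed.
So FubQ is not produced.
Required activator FubQ is absent, so *kepJ* is not transcribed.
So KepJ is not produced.
Citrulline is absent, so KulA is active.
Shikimate is present, so KosJ is active.
With repressor KosJ bound, *morU* is not transcribed.
So MorU is not produced.
No repressor is bound and KulA is active, so *irpT* is transcribed.
So IrpT is produced and active.
KosG is non-functional in this strain, so it has no effect.
Activator IrpT is present, so *pexK* is transcribed.

ON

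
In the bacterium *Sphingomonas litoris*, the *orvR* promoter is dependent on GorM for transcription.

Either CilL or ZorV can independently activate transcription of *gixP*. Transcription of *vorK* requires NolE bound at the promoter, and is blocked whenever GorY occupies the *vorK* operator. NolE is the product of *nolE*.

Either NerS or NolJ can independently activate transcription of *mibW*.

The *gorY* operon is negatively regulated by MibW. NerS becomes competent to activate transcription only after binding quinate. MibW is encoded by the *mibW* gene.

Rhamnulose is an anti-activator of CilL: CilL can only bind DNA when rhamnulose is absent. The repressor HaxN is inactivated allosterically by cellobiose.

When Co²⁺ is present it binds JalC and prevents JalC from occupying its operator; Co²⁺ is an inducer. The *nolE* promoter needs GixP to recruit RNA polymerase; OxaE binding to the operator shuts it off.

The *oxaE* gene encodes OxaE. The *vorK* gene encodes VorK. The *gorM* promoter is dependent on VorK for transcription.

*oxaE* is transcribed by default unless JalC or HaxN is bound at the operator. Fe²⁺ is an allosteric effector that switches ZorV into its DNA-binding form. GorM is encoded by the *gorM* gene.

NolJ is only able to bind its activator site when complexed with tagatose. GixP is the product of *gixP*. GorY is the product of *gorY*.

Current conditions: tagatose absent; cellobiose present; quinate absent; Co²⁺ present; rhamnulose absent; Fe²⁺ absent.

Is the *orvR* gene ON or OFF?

Quinate is absent, so NerS is inactive.
Tagatose is absent, so NolJ is inactive.
No activator is available at the *mibW* promoter, so *mibW* is not transcribed.
So MibW is not produced.
With no repressor bound, *gorY* is transcribed.
So GorY is produced and active.
Rhamnulose is absent, so CilL is active.
Fe²⁺ is absent, so ZorV is inactive.
Activator CilL is present, so *gixP* is transcribed.
So GixP is produced and active.
Co²⁺ is present, so JalC is inactive.
Cellobiose is present, so HaxN is inactive.
With no repressor bound, *oxaE* is transcribed.
So OxaE is produced and active.
With repressor OxaE bound, *nolE* is not transcribed.
So NolE is not produced.
With repressor GorY bound, *vorK* is not transcribed.
So VorK is not produced.
Required activator VorK is absent, so *gorM* is not transcribed.
So GorM is not produced.
Required activator GorM is absent, so *orvR* is not transcribed.

OFF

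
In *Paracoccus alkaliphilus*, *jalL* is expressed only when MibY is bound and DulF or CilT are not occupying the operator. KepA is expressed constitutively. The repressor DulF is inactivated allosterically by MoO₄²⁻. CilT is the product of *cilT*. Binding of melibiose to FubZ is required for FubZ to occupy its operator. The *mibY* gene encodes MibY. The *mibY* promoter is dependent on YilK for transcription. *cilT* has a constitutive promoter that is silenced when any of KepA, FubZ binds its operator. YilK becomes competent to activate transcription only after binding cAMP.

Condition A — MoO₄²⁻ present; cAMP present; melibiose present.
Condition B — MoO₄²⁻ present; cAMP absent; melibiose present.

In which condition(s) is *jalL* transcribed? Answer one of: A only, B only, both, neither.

Condition A:
MoO₄²⁻ is present, so DulF is inactive.
cAMP is present, so YilK is active.
No repressor is bound and YilK is active, so *mibY* is transcribed.
So MibY is produced and active.
KepA is produced constitutively and is active.
Melibiose is present, so FubZ is active.
With repressor KepA bound, *cilT* is not transcribed.
So CilT is not produced.
No repressor is bound and MibY is active, so *jalL* is transcribed.
→ *jalL* is ON in A.
Condition B:
MoO₄²⁻ is present, so DulF is inactive.
cAMP is absent, so YilK is inactive.
Required activator YilK is absent, so *mibY* is not transcribed.
So MibY is not produced.
KepA is produced constitutively and is active.
Melibiose is present, so FubZ is active.
With repressor KepA bound, *cilT* is not transcribed.
So CilT is not produced.
Required activator MibY is absent, so *jalL* is not transcribed.
→ *jalL* is OFF in B.

A only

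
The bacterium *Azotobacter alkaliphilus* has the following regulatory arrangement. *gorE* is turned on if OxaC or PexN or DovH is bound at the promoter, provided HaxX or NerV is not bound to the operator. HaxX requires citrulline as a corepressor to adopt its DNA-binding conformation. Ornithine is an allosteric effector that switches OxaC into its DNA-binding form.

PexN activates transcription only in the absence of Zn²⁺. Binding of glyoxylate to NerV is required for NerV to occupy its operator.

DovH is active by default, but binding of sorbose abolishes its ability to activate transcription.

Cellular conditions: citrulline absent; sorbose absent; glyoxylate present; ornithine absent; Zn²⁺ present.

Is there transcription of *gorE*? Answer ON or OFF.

Ornithine is absent, so OxaC is inactive.
Citrulline is absent, so HaxX is inactive.
Zn²⁺ is present, so PexN is inactive.
Sorbose is absent, so DovH is active.
Glyoxylate is present, so NerV is active.
With repressor NerV bound, *gorE* is not transcribed.

OFF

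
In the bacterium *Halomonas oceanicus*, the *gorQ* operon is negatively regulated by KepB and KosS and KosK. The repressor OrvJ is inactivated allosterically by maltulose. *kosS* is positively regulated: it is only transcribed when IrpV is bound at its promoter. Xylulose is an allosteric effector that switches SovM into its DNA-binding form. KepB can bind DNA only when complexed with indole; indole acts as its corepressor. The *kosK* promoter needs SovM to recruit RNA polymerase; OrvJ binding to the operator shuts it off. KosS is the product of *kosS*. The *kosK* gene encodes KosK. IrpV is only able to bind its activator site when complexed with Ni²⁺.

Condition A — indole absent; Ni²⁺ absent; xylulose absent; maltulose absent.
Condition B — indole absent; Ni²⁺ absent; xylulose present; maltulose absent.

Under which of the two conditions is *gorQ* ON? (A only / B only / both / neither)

both

Condition A:
Indole is absent, so KepB is inactive.
Ni²⁺ is absent, so IrpV is inactive.
Required activator IrpV is absent, so *kosS* is not transcribed.
So KosS is not produced.
Xylulose is absent, so SovM is inactive.
Maltulose is absent, so OrvJ is active.
With repressor OrvJ bound, *kosK* is not transcribed.
So KosK is not produced.
With no repressor bound, *gorQ* is transcribed.
→ *gorQ* is ON in A.
Condition B:
Indole is absent, so KepB is inactive.
Ni²⁺ is absent, so IrpV is inactive.
Required activator IrpV is absent, so *kosS* is not transcribed.
So KosS is not produced.
Xylulose is present, so SovM is active.
Maltulose is absent, so OrvJ is active.
With repressor OrvJ bound, *kosK* is not transcribed.
So KosK is not produced.
With no repressor bound, *gorQ* is transcribed.
→ *gorQ* is ON in B.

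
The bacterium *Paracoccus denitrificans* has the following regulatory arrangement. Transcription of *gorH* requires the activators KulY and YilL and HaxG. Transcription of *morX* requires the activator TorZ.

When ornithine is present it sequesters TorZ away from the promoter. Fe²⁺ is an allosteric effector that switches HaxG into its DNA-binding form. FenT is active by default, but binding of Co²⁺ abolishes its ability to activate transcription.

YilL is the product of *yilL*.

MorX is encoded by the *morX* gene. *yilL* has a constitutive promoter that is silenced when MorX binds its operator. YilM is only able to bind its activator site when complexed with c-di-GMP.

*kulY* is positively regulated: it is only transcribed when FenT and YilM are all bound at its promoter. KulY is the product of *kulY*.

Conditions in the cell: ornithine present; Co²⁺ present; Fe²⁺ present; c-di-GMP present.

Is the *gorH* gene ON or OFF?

Co²⁺ is present, so FenT is inactive.
c-di-GMP is present, so YilM is active.
Required activator FenT is absent, so *kulY* is not transcribed.
So KulY is not produced.
Ornithine is present, so TorZ is inactive.
Required activator TorZ is absent, so *morX* is not transcribed.
So MorX is not produced.
With no repressor bound, *yilL* is transcribed.
So YilL is produced and active.
Fe²⁺ is present, so HaxG is active.
Required activator KulY is absent, so *gorH* is not transcribed.

OFF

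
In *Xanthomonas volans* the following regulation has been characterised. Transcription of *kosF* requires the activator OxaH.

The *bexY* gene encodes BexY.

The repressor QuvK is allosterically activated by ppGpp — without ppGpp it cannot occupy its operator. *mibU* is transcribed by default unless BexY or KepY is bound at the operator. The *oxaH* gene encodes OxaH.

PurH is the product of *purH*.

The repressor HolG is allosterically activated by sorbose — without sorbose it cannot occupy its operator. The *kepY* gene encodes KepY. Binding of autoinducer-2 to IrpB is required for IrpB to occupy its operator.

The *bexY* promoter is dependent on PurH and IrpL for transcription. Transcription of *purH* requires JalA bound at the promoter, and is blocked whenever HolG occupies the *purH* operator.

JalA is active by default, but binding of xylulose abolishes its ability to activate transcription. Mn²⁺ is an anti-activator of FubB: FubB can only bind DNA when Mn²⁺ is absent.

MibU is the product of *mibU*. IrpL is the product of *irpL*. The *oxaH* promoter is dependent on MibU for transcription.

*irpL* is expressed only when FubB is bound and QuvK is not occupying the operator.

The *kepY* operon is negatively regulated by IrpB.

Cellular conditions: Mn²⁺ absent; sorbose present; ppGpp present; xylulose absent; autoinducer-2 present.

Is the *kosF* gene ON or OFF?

Xylulose is absent, so JalA is active.
Sorbose is present, so HolG is active.
With repressor HolG bound, *purH* is not transcribed.
So PurH is not produced.
ppGpp is present, so QuvK is active.
Mn²⁺ is absent, so FubB is active.
With repressor QuvK bound, *irpL* is not transcribed.
So IrpL is not produced.
Required activator PurH is absent, so *bexY* is not transcribed.
So BexY is not produced.
Autoinducer-2 is present, so IrpB is active.
With repressor IrpB bound, *kepY* is not transcribed.
So KepY is not produced.
With no repressor bound, *mibU* is transcribed.
So MibU is produced and active.
No repressor is bound and MibU is active, so *oxaH* is transcribed.
So OxaH is produced and active.
No repressor is bound and OxaH is active, so *kosF* is transcribed.

ON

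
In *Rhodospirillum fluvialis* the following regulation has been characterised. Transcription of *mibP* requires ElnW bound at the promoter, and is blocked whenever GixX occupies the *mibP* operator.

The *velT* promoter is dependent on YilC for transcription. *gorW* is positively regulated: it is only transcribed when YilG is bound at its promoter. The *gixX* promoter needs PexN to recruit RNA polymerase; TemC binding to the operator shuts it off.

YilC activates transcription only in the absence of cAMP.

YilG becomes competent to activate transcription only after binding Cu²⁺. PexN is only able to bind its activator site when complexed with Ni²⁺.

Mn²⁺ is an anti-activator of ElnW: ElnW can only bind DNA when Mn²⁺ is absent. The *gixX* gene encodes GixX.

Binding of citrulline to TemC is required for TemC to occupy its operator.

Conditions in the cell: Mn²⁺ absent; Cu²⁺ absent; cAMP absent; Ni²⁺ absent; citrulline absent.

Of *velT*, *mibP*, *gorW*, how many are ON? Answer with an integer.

cAMP is absent, so YilC is active.
No repressor is bound and YilC is active, so *velT* is transcribed.
→ *velT* is ON.
Mn²⁺ is absent, so ElnW is active.
Citrulline is absent, so TemC is inactive.
Ni²⁺ is absent, so PexN is inactive.
Required activator PexN is absent, so *gixX* is not transcribed.
So GixX is not produced.
No repressor is bound and ElnW is active, so *mibP* is transcribed.
→ *mibP* is ON.
Cu²⁺ is absent, so YilG is inactive.
Required activator YilG is absent, so *gorW* is not transcribed.
→ *gorW* is OFF.
2 of the 3 genes are transcribed.

2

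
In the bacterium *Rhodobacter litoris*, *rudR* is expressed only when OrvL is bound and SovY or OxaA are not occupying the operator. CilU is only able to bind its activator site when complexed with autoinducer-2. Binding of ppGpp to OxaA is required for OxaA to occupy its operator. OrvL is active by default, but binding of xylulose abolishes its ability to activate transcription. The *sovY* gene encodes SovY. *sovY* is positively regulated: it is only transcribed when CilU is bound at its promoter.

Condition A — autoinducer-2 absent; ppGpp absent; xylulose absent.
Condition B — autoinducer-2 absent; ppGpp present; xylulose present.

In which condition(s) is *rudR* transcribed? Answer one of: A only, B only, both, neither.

Condition A:
Autoinducer-2 is absent, so CilU is inactive.
Required activator CilU is absent, so *sovY* is not transcribed.
So SovY is not produced.
ppGpp is absent, so OxaA is inactive.
Xylulose is absent, so OrvL is active.
No repressor is bound and OrvL is active, so *rudR* is transcribed.
→ *rudR* is ON in A.
Condition B:
Autoinducer-2 is absent, so CilU is inactive.
Required activator CilU is absent, so *sovY* is not transcribed.
So SovY is not produced.
ppGpp is present, so OxaA is active.
Xylulose is present, so OrvL is inactive.
With repressor OxaA bound, *rudR* is not transcribed.
→ *rudR* is OFF in B.

A only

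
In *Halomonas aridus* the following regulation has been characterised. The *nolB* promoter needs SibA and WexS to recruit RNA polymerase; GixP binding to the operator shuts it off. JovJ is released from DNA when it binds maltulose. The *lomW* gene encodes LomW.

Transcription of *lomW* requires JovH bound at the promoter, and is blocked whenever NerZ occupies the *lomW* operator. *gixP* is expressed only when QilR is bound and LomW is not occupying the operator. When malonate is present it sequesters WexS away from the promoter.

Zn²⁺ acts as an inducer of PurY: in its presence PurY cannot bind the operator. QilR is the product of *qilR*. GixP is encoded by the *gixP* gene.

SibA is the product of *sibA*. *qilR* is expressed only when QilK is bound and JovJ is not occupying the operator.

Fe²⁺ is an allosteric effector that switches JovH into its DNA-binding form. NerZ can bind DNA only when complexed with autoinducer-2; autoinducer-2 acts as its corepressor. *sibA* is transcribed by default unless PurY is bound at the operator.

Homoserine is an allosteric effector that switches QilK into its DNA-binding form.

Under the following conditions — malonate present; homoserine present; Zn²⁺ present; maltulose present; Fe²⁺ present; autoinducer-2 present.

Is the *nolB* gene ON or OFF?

OFF

Zn²⁺ is present, so PurY is inactive.
With no repressor bound, *sibA* is transcribed.
So SibA is produced and active.
Malonate is present, so WexS is inactive.
Maltulose is present, so JovJ is inactive.
Homoserine is present, so QilK is active.
No repressor is bound and QilK is active, so *qilR* is transcribed.
So QilR is produced and active.
Fe²⁺ is present, so JovH is active.
Autoinducer-2 is present, so NerZ is active.
With repressor NerZ bound, *lomW* is not transcribed.
So LomW is not produced.
No repressor is bound and QilR is active, so *gixP* is transcribed.
So GixP is produced and active.
With repressor GixP bound, *nolB* is not transcribed.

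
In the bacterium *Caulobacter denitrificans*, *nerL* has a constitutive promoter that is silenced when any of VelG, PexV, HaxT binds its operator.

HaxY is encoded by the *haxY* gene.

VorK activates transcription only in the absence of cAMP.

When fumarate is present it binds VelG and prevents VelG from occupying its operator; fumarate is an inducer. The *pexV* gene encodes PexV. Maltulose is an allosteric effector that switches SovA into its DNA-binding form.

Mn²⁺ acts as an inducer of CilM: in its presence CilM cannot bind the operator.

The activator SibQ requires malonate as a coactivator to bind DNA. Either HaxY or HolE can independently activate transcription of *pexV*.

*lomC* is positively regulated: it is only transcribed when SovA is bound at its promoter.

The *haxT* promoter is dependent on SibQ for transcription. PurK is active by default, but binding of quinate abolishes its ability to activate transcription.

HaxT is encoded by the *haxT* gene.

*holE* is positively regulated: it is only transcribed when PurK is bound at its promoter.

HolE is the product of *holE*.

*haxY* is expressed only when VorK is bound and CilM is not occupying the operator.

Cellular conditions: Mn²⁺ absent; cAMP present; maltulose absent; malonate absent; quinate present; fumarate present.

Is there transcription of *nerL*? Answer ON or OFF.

Fumarate is present, so VelG is inactive.
Mn²⁺ is absent, so CilM is active.
cAMP is present, so VorK is inactive.
With repressor CilM bound, *haxY* is not transcribed.
So HaxY is not produced.
Quinate is present, so PurK is inactive.
Required activator PurK is absent, so *holE* is not transcribed.
So HolE is not produced.
No activator is available at the *pexV* promoter, so *pexV* is not transcribed.
So PexV is not produced.
Malonate is absent, so SibQ is inactive.
Required activator SibQ is absent, so *haxT* is not transcribed.
So HaxT is not produced.
With no repressor bound, *nerL* is transcribed.

ON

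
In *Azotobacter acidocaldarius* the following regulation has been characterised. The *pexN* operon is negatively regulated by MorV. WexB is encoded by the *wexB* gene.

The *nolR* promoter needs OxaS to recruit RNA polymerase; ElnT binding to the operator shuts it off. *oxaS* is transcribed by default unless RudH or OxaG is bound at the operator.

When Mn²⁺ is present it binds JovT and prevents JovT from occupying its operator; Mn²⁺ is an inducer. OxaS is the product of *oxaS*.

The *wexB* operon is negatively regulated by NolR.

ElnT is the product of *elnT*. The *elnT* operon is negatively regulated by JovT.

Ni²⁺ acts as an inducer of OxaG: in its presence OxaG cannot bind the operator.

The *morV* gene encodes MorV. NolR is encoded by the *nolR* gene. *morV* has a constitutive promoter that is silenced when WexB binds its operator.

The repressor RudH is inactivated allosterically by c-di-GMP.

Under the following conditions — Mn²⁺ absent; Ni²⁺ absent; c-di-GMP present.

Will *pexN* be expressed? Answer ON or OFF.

c-di-GMP is present, so RudH is inactive.
Ni²⁺ is absent, so OxaG is active.
With repressor OxaG bound, *oxaS* is not transcribed.
So OxaS is not produced.
Mn²⁺ is absent, so JovT is active.
With repressor JovT bound, *elnT* is not transcribed.
So ElnT is not produced.
Required activator OxaS is absent, so *nolR* is not transcribed.
So NolR is not produced.
With no repressor bound, *wexB* is transcribed.
So WexB is produced and active.
With repressor WexB bound, *morV* is not transcribed.
So MorV is not produced.
With no repressor bound, *pexN* is transcribed.

ON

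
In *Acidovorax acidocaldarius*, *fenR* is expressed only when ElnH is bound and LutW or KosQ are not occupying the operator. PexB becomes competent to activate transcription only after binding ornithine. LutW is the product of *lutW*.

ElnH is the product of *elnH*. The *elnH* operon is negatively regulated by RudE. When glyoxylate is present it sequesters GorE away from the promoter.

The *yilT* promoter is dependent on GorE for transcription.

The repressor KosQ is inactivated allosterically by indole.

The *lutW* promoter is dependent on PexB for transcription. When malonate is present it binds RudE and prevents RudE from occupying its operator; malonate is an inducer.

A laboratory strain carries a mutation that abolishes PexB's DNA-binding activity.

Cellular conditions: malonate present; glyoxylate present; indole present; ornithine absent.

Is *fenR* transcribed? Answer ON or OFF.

ON

PexB is non-functional in this strain, so it has no effect.
Required activator PexB is absent, so *lutW* is not transcribed.
So LutW is not produced.
Malonate is present, so RudE is inactive.
With no repressor bound, *elnH* is transcribed.
So ElnH is produced and active.
Indole is present, so KosQ is inactive.
No repressor is bound and ElnH is active, so *fenR* is transcribed.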